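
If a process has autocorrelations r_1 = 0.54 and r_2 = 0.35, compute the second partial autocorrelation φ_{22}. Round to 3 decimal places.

0.082

φ_{22} = (r_2 − r_1²) / (1 − r_1²)
r_1² = (0.54)² = 0.2916
Numerator = 0.35 − 0.2916 = 0.0584; denominator = 1 − 0.2916 = 0.7084
φ_{22} = 0.0584 / 0.7084 = 0.082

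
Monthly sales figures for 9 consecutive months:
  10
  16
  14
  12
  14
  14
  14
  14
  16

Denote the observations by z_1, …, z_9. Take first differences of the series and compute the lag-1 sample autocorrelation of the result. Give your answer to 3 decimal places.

First differences Δz: 6, -2, -2, 2, 0, 0, 0, 2
Mean of differences = 0.7500
Numerator Σ(Δz_t−Δz̄)(Δz_{t+1}−Δz̄) = -11.0625
Denominator Σ(Δz_t−Δz̄)² = 47.5000
r_1(Δz) = -11.0625 / 47.5000 = -0.233

-0.233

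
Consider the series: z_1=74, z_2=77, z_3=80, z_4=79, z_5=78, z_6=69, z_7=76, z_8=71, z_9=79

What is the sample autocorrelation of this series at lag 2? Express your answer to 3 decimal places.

Mean z̄ = (74 + 77 + 80 + 79 + 78 + 69 + 76 + 71 + 79)/9 = 75.8889
Numerator Σ_{t=1}^{7}(z_t−z̄)(z_{t+2}−z̄) = 17.1975
Denominator Σ(z_t−z̄)² = 116.8889
r_2 = 17.1975 / 116.8889 = 0.147

0.147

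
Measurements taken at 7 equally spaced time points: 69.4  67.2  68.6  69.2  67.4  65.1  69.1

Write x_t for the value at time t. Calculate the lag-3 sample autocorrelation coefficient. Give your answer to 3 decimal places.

Mean x̄ = (69.4 + 67.2 + 68.6 + 69.2 + 67.4 + 65.1 + 69.1)/7 = 68.0000
Numerator Σ_{t=1}^{4}(x_t−x̄)(x_{t+3}−x̄) = 1.7400
Denominator Σ(x_t−x̄)² = 14.3800
r_3 = 1.7400 / 14.3800 = 0.121

0.121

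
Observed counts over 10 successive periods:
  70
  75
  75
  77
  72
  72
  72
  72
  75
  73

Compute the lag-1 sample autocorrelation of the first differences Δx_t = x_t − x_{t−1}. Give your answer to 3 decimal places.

-0.244

First differences Δx: 5, 0, 2, -5, 0, 0, 0, 3, -2
Mean of differences = 0.3333
Numerator Σ(Δx_t−Δx̄)(Δx_{t+1}−Δx̄) = -16.1111
Denominator Σ(Δx_t−Δx̄)² = 66.0000
r_1(Δx) = -16.1111 / 66.0000 = -0.244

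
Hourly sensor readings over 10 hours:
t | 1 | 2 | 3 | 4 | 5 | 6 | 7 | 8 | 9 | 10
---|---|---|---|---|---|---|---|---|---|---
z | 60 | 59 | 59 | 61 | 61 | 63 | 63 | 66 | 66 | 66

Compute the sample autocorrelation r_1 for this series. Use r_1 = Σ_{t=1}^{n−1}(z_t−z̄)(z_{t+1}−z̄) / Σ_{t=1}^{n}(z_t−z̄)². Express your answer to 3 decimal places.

Mean z̄ = (60 + 59 + 59 + 61 + 61 + 63 + 63 + 66 + 66 + 66)/10 = 62.4000
Numerator Σ_{t=1}^{9}(z_t−z̄)(z_{t+1}−z̄) = 54.0400
Denominator Σ(z_t−z̄)² = 72.4000
r_1 = 54.0400 / 72.4000 = 0.746

0.746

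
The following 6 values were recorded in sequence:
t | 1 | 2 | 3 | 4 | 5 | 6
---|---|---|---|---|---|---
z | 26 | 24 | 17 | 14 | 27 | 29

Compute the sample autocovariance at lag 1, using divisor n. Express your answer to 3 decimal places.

6.218

Mean z̄ = (26 + 24 + 17 + 14 + 27 + 29)/6 = 22.8333
Deviations: 3.1667, 1.1667, -5.8333, -8.8333, 4.1667, 6.1667
Σ_{t=1}^{5}(z_t−z̄)(z_{t+1}−z̄) = 37.3056
γ_1 = 37.3056 / 6 = 6.218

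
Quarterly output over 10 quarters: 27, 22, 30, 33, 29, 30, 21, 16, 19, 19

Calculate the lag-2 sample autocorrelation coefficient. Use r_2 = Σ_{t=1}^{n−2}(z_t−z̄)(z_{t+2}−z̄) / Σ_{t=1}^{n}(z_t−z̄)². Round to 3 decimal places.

0.214

Mean z̄ = (27 + 22 + 30 + 33 + 29 + 30 + 21 + 16 + 19 + 19)/10 = 24.6000
Numerator Σ_{t=1}^{8}(z_t−z̄)(z_{t+2}−z̄) = 66.2800
Denominator Σ(z_t−z̄)² = 310.4000
r_2 = 66.2800 / 310.4000 = 0.214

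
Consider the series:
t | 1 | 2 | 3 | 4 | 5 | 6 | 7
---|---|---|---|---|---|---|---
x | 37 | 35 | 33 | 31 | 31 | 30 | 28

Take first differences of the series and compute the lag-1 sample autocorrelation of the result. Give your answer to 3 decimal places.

First differences Δx: -2, -2, -2, 0, -1, -2
Mean of differences = -1.5000
Numerator Σ(Δx_t−Δx̄)(Δx_{t+1}−Δx̄) = 0.2500
Denominator Σ(Δx_t−Δx̄)² = 3.5000
r_1(Δx) = 0.2500 / 3.5000 = 0.071

0.071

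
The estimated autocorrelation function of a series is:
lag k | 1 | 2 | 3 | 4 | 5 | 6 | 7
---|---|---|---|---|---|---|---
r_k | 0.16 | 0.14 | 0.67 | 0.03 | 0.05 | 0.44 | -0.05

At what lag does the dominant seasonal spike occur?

3

The largest autocorrelation is r_3 = 0.67, with a weaker echo at lag 6 (0.44); the remaining lags stay at or below 0.16.
The dominant spike at lag 3 indicates a seasonal period of 3.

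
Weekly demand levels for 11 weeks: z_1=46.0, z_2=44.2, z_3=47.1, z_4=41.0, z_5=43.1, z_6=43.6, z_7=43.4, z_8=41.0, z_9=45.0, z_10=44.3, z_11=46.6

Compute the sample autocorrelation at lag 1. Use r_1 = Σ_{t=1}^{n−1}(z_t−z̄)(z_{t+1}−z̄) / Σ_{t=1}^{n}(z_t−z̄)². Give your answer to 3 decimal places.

-0.116

Mean z̄ = (46.0 + 44.2 + 47.1 + 41.0 + 43.1 + 43.6 + 43.4 + 41.0 + 45.0 + 44.3 + 46.6)/11 = 44.1182
Numerator Σ_{t=1}^{10}(z_t−z̄)(z_{t+1}−z̄) = -4.7240
Denominator Σ(z_t−z̄)² = 40.6764
r_1 = -4.7240 / 40.6764 = -0.116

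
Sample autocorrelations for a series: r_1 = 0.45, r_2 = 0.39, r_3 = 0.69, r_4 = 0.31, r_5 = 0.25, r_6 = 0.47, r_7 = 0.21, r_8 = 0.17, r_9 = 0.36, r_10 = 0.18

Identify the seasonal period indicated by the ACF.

3

The largest autocorrelation is r_3 = 0.69, with a weaker echo at lag 6 (0.47); the remaining lags stay at or below 0.45. The elevated value at lag 1 (0.45), dropping to 0.39 at lag 2, reflects decaying short-term dependence rather than seasonality.
The dominant spike at lag 3 indicates a seasonal period of 3.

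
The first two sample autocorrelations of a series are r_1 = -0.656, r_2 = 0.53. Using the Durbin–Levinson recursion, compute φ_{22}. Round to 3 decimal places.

0.175

φ_{22} = (r_2 − r_1²) / (1 − r_1²)
r_1² = (-0.656)² = 0.430336
Numerator = 0.53 − 0.4303 = 0.0997; denominator = 1 − 0.4303 = 0.5697
φ_{22} = 0.0997 / 0.5697 = 0.175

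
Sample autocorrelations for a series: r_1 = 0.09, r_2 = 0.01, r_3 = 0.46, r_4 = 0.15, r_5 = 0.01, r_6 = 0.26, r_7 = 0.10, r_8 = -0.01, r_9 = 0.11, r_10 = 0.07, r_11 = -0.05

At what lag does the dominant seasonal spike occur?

The largest autocorrelation is r_3 = 0.46, with a weaker echo at lag 6 (0.26); the remaining lags stay at or below 0.15.
The dominant spike at lag 3 indicates a seasonal period of 3.

3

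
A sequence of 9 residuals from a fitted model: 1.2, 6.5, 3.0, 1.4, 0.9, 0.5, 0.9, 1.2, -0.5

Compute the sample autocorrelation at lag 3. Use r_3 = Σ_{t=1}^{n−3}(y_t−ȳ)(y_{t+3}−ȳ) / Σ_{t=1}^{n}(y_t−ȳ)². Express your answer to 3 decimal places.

-0.062

Mean ȳ = (1.2 + 6.5 + 3.0 + 1.4 + 0.9 + 0.5 + 0.9 + 1.2 − 0.5)/9 = 1.6778
Σ(y_t−ȳ)(y_{t+3}−ȳ) = (0.1327) + (-3.7506) + (-1.5573) + (0.2160) + (0.3716) + (2.5649) = -2.0226
Denominator Σ(y_t−ȳ)² = 32.8756
r_3 = -2.0226 / 32.8756 = -0.062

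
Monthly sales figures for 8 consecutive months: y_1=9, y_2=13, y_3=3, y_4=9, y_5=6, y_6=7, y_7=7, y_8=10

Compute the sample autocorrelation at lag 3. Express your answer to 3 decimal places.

-0.145

Mean ȳ = (9 + 13 + 3 + 9 + 6 + 7 + 7 + 10)/8 = 8.0000
Deviations from mean: 1.0000, 5.0000, -5.0000, 1.0000, -2.0000, -1.0000, -1.0000, 2.0000
Σ(y_t−ȳ)(y_{t+3}−ȳ) = (1.0000) + (-10.0000) + (5.0000) + (-1.0000) + (-4.0000) = -9.0000
Denominator Σ(y_t−ȳ)² = 62.0000
r_3 = -9.0000 / 62.0000 = -0.145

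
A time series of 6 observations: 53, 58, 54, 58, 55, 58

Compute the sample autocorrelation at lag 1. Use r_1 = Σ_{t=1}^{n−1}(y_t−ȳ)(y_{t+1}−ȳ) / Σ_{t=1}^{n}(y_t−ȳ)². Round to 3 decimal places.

-0.692

Mean ȳ = (53 + 58 + 54 + 58 + 55 + 58)/6 = 56.0000
Σ(y_t−ȳ)(y_{t+1}−ȳ) = (-6.0000) + (-4.0000) + (-4.0000) + (-2.0000) + (-2.0000) = -18.0000
Denominator Σ(y_t−ȳ)² = 26.0000
r_1 = -18.0000 / 26.0000 = -0.692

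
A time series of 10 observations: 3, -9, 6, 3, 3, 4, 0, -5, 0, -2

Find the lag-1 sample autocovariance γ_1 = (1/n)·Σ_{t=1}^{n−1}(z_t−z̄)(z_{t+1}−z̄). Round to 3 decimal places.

-4.269

Mean z̄ = (3 − 9 + 6 + 3 + 3 + 4 + 0 − 5 + 0 − 2)/10 = 0.3000
Σ_{t=1}^{9}(z_t−z̄)(z_{t+1}−z̄) = -42.6900
γ_1 = -42.6900 / 10 = -4.269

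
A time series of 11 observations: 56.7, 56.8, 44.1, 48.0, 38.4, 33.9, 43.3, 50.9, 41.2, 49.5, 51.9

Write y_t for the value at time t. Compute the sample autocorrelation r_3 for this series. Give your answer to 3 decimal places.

Mean ȳ = (56.7 + 56.8 + 44.1 + 48.0 + 38.4 + 33.9 + 43.3 + 50.9 + 41.2 + 49.5 + 51.9)/11 = 46.7909
Numerator Σ_{t=1}^{8}(y_t−ȳ)(y_{t+3}−ȳ) = 7.5925
Denominator Σ(y_t−ȳ)² = 537.4291
r_3 = 7.5925 / 537.4291 = 0.014

0.014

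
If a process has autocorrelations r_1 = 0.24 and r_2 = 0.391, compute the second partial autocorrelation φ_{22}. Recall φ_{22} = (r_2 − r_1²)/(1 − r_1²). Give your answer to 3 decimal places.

φ_{22} = (r_2 − r_1²) / (1 − r_1²)
r_1² = (0.24)² = 0.0576
Numerator = 0.391 − 0.0576 = 0.3334; denominator = 1 − 0.0576 = 0.9424
φ_{22} = 0.3334 / 0.9424 = 0.354

0.354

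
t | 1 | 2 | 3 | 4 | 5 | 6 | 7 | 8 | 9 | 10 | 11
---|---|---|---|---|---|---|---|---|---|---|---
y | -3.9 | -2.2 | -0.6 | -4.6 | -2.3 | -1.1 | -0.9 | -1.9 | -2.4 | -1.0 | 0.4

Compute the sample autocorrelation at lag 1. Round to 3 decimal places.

Mean ȳ = (-3.9 − 2.2 − 0.6 − 4.6 − 2.3 − 1.1 − 0.9 − 1.9 − 2.4 − 1.0 + 0.4)/11 = -1.8636
Numerator Σ_{t=1}^{10}(y_t−ȳ)(y_{t+1}−ȳ) = -0.1250
Denominator Σ(y_t−ȳ)² = 21.2055
r_1 = -0.1250 / 21.2055 = -0.006

-0.006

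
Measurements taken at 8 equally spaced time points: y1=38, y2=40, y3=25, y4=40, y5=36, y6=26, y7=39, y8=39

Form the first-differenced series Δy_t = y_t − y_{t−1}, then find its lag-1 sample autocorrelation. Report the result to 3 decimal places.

-0.548

First differences Δy: 2, -15, 15, -4, -10, 13, 0
Mean of differences = 0.1429
Numerator Σ(Δy_t−Δȳ)(Δy_{t+1}−Δȳ) = -404.8776
Denominator Σ(Δy_t−Δȳ)² = 738.8571
r_1(Δy) = -404.8776 / 738.8571 = -0.548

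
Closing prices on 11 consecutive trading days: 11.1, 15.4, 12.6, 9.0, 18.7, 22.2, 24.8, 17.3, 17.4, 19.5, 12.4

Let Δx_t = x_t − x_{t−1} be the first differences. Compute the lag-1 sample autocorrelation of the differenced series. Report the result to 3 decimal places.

First differences Δx: 4.3, -2.8, -3.6, 9.7, 3.5, 2.6, -7.5, 0.1, 2.1, -7.1
Mean of differences = 0.1300
Numerator Σ(Δx_t−Δx̄)(Δx_{t+1}−Δx̄) = -29.3299
Denominator Σ(Δx_t−Δx̄)² = 263.3010
r_1(Δx) = -29.3299 / 263.3010 = -0.111

-0.111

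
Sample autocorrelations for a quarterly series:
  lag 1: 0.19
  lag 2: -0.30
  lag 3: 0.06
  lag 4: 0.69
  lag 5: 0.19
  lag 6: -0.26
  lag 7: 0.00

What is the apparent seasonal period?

The largest autocorrelation is r_4 = 0.69; the remaining lags stay at or below 0.19.
The dominant spike at lag 4 indicates a seasonal period of 4.

4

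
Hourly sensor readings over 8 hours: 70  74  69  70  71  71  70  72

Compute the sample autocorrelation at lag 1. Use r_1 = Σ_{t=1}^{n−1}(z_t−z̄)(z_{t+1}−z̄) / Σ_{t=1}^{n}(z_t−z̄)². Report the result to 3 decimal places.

-0.482

Mean z̄ = (70 + 74 + 69 + 70 + 71 + 71 + 70 + 72)/8 = 70.8750
Deviations from mean: -0.8750, 3.1250, -1.8750, -0.8750, 0.1250, 0.1250, -0.8750, 1.1250
Σ(z_t−z̄)(z_{t+1}−z̄) = (-2.7344) + (-5.8594) + (1.6406) + (-0.1094) + (0.0156) + (-0.1094) + (-0.9844) = -8.1406
Denominator Σ(z_t−z̄)² = 16.8750
r_1 = -8.1406 / 16.8750 = -0.482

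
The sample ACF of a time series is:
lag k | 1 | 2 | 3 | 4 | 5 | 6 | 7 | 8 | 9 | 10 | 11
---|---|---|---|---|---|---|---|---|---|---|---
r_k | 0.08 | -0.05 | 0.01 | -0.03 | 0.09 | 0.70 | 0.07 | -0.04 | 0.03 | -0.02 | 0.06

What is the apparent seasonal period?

6

The largest autocorrelation is r_6 = 0.70; the remaining lags stay at or below 0.09.
The dominant spike at lag 6 indicates a seasonal period of 6.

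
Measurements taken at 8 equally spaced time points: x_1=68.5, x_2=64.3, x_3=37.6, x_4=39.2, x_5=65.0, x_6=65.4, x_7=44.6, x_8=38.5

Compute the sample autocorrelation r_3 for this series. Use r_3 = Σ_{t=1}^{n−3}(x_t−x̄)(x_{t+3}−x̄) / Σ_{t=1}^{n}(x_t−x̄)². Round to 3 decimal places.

Mean x̄ = (68.5 + 64.3 + 37.6 + 39.2 + 65.0 + 65.4 + 44.6 + 38.5)/8 = 52.8875
Deviations from mean: 15.6125, 11.4125, -15.2875, -13.6875, 12.1125, 12.5125, -8.2875, -14.3875
Σ(x_t−x̄)(x_{t+3}−x̄) = (-213.6961) + (138.2339) + (-191.2848) + (113.4352) + (-174.2686) = -327.5805
Denominator Σ(x_t−x̄)² = 1374.0088
r_3 = -327.5805 / 1374.0088 = -0.238

-0.238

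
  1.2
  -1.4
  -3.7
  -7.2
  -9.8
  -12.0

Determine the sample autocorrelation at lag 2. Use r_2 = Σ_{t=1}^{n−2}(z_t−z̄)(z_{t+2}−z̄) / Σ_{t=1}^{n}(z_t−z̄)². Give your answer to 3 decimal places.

Mean z̄ = (1.2 − 1.4 − 3.7 − 7.2 − 9.8 − 12.0)/6 = -5.4833
Σ(z_t−z̄)(z_{t+2}−z̄) = (11.9186) + (-7.0097) + (-7.6981) + (11.1869) = 8.3978
Denominator Σ(z_t−z̄)² = 128.5683
r_2 = 8.3978 / 128.5683 = 0.065

0.065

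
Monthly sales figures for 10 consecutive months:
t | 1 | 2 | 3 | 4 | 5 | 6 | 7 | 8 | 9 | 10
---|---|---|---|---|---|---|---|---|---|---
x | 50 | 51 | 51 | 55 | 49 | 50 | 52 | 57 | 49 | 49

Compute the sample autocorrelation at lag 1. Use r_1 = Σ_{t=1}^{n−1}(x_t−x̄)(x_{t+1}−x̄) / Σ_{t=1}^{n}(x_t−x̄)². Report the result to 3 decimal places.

Mean x̄ = (50 + 51 + 51 + 55 + 49 + 50 + 52 + 57 + 49 + 49)/10 = 51.3000
Numerator Σ_{t=1}^{9}(x_t−x̄)(x_{t+1}−x̄) = -10.8900
Denominator Σ(x_t−x̄)² = 66.1000
r_1 = -10.8900 / 66.1000 = -0.165

-0.165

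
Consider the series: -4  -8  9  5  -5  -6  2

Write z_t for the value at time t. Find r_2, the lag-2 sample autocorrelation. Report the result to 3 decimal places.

Mean z̄ = (-4 − 8 + 9 + 5 − 5 − 6 + 2)/7 = -1.0000
Numerator Σ_{t=1}^{5}(z_t−z̄)(z_{t+2}−z̄) = -154.0000
Denominator Σ(z_t−z̄)² = 244.0000
r_2 = -154.0000 / 244.0000 = -0.631

-0.631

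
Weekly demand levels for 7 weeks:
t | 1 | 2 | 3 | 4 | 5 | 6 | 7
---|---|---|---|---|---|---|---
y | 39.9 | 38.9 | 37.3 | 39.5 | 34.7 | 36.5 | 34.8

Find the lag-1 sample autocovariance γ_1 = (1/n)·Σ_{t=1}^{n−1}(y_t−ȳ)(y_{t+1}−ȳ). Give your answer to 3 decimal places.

0.355

Mean ȳ = (39.9 + 38.9 + 37.3 + 39.5 + 34.7 + 36.5 + 34.8)/7 = 37.3714
Deviations: 2.5286, 1.5286, -0.0714, 2.1286, -2.6714, -0.8714, -2.5714
Σ_{t=1}^{6}(y_t−ȳ)(y_{t+1}−ȳ) = 2.4863
γ_1 = 2.4863 / 7 = 0.355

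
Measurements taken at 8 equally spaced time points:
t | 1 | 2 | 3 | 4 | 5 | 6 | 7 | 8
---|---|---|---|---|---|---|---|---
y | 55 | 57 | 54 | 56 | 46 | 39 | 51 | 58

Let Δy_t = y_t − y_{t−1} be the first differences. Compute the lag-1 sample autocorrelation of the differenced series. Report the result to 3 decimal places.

First differences Δy: 2, -3, 2, -10, -7, 12, 7
Mean of differences = 0.4286
Numerator Σ(Δy_t−Δȳ)(Δy_{t+1}−Δȳ) = 40.3878
Denominator Σ(Δy_t−Δȳ)² = 357.7143
r_1(Δy) = 40.3878 / 357.7143 = 0.113

0.113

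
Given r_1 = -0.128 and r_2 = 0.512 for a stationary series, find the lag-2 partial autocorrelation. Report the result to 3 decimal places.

0.504

φ_{22} = (r_2 − r_1²) / (1 − r_1²)
r_1² = (-0.128)² = 0.016384
Numerator = 0.512 − 0.0164 = 0.4956; denominator = 1 − 0.0164 = 0.9836
φ_{22} = 0.4956 / 0.9836 = 0.504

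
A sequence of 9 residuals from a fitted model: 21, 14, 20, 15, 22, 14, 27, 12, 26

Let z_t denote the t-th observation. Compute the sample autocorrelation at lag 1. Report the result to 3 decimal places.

-0.789

Mean z̄ = (21 + 14 + 20 + 15 + 22 + 14 + 27 + 12 + 26)/9 = 19.0000
Numerator Σ_{t=1}^{8}(z_t−z̄)(z_{t+1}−z̄) = -191.0000
Denominator Σ(z_t−z̄)² = 242.0000
r_1 = -191.0000 / 242.0000 = -0.789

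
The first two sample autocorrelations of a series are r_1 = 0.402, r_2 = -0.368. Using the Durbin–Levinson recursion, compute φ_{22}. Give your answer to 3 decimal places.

-0.632

φ_{22} = (r_2 − r_1²) / (1 − r_1²)
r_1² = (0.402)² = 0.161604
Numerator = -0.368 − 0.1616 = -0.5296; denominator = 1 − 0.1616 = 0.8384
φ_{22} = -0.5296 / 0.8384 = -0.632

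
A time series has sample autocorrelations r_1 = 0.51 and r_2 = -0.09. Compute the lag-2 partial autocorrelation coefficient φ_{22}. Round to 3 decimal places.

φ_{22} = (r_2 − r_1²) / (1 − r_1²)
r_1² = (0.51)² = 0.2601
Numerator = -0.09 − 0.2601 = -0.3501; denominator = 1 − 0.2601 = 0.7399
φ_{22} = -0.3501 / 0.7399 = -0.473

-0.473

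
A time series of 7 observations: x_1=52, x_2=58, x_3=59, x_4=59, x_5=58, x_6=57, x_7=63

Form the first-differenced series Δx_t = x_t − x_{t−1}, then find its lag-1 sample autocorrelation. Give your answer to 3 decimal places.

First differences Δx: 6, 1, 0, -1, -1, 6
Mean of differences = 1.8333
Numerator Σ(Δx_t−Δx̄)(Δx_{t+1}−Δx̄) = -0.5278
Denominator Σ(Δx_t−Δx̄)² = 54.8333
r_1(Δx) = -0.5278 / 54.8333 = -0.010

-0.010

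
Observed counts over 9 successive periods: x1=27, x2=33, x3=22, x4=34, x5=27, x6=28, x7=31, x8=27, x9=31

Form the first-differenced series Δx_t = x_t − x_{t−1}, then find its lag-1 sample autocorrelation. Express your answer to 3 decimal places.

-0.798

First differences Δx: 6, -11, 12, -7, 1, 3, -4, 4
Mean of differences = 0.5000
Numerator Σ(Δx_t−Δx̄)(Δx_{t+1}−Δx̄) = -311.2500
Denominator Σ(Δx_t−Δx̄)² = 390.0000
r_1(Δx) = -311.2500 / 390.0000 = -0.798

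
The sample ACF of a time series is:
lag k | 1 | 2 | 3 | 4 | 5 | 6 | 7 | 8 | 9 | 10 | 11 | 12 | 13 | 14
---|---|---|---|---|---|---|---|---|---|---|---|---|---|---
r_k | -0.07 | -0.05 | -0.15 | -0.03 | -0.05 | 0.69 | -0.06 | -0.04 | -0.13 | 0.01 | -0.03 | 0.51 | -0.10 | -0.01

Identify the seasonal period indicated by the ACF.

6

The largest autocorrelation is r_6 = 0.69, with a weaker echo at lag 12 (0.51); the remaining lags stay at or below 0.01.
The dominant spike at lag 6 indicates a seasonal period of 6.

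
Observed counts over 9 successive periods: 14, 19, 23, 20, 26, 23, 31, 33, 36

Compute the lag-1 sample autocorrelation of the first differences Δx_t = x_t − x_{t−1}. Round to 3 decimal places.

First differences Δx: 5, 4, -3, 6, -3, 8, 2, 3
Mean of differences = 2.7500
Numerator Σ(Δx_t−Δx̄)(Δx_{t+1}−Δx̄) = -76.0625
Denominator Σ(Δx_t−Δx̄)² = 111.5000
r_1(Δx) = -76.0625 / 111.5000 = -0.682

-0.682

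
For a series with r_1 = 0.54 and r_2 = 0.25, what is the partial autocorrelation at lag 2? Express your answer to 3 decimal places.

-0.059

φ_{22} = (r_2 − r_1²) / (1 − r_1²)
r_1² = (0.54)² = 0.2916
Numerator = 0.25 − 0.2916 = -0.0416; denominator = 1 − 0.2916 = 0.7084
φ_{22} = -0.0416 / 0.7084 = -0.059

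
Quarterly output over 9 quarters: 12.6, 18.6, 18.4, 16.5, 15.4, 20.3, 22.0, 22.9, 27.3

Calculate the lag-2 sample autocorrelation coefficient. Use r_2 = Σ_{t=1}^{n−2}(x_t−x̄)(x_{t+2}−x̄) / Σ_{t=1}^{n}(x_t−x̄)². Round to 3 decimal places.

0.152

Mean x̄ = (12.6 + 18.6 + 18.4 + 16.5 + 15.4 + 20.3 + 22.0 + 22.9 + 27.3)/9 = 19.3333
Σ(x_t−x̄)(x_{t+2}−x̄) = (6.2844) + (2.0778) + (3.6711) + (-2.7389) + (-10.4889) + (3.4478) + (21.2444) = 23.4978
Denominator Σ(x_t−x̄)² = 154.4800
r_2 = 23.4978 / 154.4800 = 0.152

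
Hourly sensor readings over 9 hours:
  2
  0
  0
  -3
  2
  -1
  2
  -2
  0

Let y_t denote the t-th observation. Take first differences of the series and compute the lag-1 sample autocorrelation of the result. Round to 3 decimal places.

First differences Δy: -2, 0, -3, 5, -3, 3, -4, 2
Mean of differences = -0.2500
Numerator Σ(Δy_t−Δȳ)(Δy_{t+1}−Δȳ) = -59.5625
Denominator Σ(Δy_t−Δȳ)² = 75.5000
r_1(Δy) = -59.5625 / 75.5000 = -0.789

-0.789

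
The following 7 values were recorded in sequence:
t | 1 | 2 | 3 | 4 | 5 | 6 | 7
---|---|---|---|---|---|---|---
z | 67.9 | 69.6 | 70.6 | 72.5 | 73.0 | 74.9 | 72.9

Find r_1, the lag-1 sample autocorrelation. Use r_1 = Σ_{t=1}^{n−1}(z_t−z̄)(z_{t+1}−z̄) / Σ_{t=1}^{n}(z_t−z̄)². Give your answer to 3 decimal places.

0.546

Mean z̄ = (67.9 + 69.6 + 70.6 + 72.5 + 73.0 + 74.9 + 72.9)/7 = 71.6286
Deviations from mean: -3.7286, -2.0286, -1.0286, 0.8714, 1.3714, 3.2714, 1.2714
Numerator Σ_{t=1}^{6}(z_t−z̄)(z_{t+1}−z̄) = 18.5949
Denominator Σ(z_t−z̄)² = 34.0343
r_1 = 18.5949 / 34.0343 = 0.546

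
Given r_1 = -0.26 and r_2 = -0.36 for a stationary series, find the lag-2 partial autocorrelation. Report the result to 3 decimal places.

φ_{22} = (r_2 − r_1²) / (1 − r_1²)
r_1² = (-0.26)² = 0.0676
Numerator = -0.36 − 0.0676 = -0.4276; denominator = 1 − 0.0676 = 0.9324
φ_{22} = -0.4276 / 0.9324 = -0.459

-0.459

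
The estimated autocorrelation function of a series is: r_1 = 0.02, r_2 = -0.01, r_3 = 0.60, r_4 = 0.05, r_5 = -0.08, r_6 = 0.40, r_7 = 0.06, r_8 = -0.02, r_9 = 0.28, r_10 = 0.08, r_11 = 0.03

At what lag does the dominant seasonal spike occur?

The largest autocorrelation is r_3 = 0.60, with weaker echoes at lags 6 (0.40) and 9 (0.28); the remaining lags stay at or below 0.08.
The dominant spike at lag 3 indicates a seasonal period of 3.

3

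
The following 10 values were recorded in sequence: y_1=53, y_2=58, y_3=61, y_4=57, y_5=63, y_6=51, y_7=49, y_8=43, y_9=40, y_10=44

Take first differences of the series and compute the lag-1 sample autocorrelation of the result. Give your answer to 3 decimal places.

-0.245

First differences Δy: 5, 3, -4, 6, -12, -2, -6, -3, 4
Mean of differences = -1.0000
Numerator Σ(Δy_t−Δȳ)(Δy_{t+1}−Δȳ) = -70.0000
Denominator Σ(Δy_t−Δȳ)² = 286.0000
r_1(Δy) = -70.0000 / 286.0000 = -0.245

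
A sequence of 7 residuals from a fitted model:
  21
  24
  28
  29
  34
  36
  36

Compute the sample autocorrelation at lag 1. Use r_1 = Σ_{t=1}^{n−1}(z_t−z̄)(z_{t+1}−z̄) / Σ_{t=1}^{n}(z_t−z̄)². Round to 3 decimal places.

Mean z̄ = (21 + 24 + 28 + 29 + 34 + 36 + 36)/7 = 29.7143
Deviations from mean: -8.7143, -5.7143, -1.7143, -0.7143, 4.2857, 6.2857, 6.2857
Numerator Σ_{t=1}^{6}(z_t−z̄)(z_{t+1}−z̄) = 124.2041
Denominator Σ(z_t−z̄)² = 209.4286
r_1 = 124.2041 / 209.4286 = 0.593

0.593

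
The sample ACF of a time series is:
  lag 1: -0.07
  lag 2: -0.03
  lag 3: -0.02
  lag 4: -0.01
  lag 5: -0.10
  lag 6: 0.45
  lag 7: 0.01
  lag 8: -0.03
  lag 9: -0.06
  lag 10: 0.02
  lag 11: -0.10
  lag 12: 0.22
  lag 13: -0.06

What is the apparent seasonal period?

6

The largest autocorrelation is r_6 = 0.45, with a weaker echo at lag 12 (0.22); the remaining lags stay at or below 0.02.
The dominant spike at lag 6 indicates a seasonal period of 6.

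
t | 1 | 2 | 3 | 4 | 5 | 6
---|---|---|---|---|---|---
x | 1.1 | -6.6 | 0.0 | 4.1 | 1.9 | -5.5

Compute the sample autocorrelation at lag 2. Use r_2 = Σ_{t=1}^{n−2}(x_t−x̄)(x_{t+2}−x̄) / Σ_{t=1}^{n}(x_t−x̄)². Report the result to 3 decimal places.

Mean x̄ = (1.1 − 6.6 + 0.0 + 4.1 + 1.9 − 5.5)/6 = -0.8333
Deviations from mean: 1.9333, -5.7667, 0.8333, 4.9333, 2.7333, -4.6667
Σ(x_t−x̄)(x_{t+2}−x̄) = (1.6111) + (-28.4489) + (2.2778) + (-23.0222) = -47.5822
Denominator Σ(x_t−x̄)² = 91.2733
r_2 = -47.5822 / 91.2733 = -0.521

-0.521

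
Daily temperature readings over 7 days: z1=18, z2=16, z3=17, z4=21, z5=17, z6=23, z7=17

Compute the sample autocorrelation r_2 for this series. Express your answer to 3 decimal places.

Mean z̄ = (18 + 16 + 17 + 21 + 17 + 23 + 17)/7 = 18.4286
Deviations from mean: -0.4286, -2.4286, -1.4286, 2.5714, -1.4286, 4.5714, -1.4286
Σ(z_t−z̄)(z_{t+2}−z̄) = (0.6122) + (-6.2449) + (2.0408) + (11.7551) + (2.0408) = 10.2041
Denominator Σ(z_t−z̄)² = 39.7143
r_2 = 10.2041 / 39.7143 = 0.257

0.257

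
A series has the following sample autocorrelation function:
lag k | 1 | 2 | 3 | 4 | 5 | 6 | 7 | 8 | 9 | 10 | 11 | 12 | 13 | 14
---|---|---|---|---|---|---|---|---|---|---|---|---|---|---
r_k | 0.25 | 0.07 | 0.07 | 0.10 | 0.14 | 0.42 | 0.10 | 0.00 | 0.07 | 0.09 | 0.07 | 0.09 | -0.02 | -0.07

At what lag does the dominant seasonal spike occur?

6

The largest autocorrelation is r_6 = 0.42; the remaining lags stay at or below 0.25. The elevated value at lag 1 (0.25), dropping to 0.07 at lag 2, reflects decaying short-term dependence rather than seasonality.
The dominant spike at lag 6 indicates a seasonal period of 6.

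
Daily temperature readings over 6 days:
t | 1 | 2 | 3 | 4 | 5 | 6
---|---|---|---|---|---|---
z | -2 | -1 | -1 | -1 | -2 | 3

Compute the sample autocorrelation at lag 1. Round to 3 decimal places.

Mean z̄ = (-2 − 1 − 1 − 1 − 2 + 3)/6 = -0.6667
Deviations from mean: -1.3333, -0.3333, -0.3333, -0.3333, -1.3333, 3.6667
Σ(z_t−z̄)(z_{t+1}−z̄) = (0.4444) + (0.1111) + (0.1111) + (0.4444) + (-4.8889) = -3.7778
Denominator Σ(z_t−z̄)² = 17.3333
r_1 = -3.7778 / 17.3333 = -0.218

-0.218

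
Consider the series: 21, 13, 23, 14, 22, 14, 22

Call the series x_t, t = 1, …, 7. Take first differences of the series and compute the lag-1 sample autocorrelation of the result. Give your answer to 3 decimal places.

-0.847

First differences Δx: -8, 10, -9, 8, -8, 8
Mean of differences = 0.1667
Numerator Σ(Δx_t−Δx̄)(Δx_{t+1}−Δx̄) = -370.1944
Denominator Σ(Δx_t−Δx̄)² = 436.8333
r_1(Δx) = -370.1944 / 436.8333 = -0.847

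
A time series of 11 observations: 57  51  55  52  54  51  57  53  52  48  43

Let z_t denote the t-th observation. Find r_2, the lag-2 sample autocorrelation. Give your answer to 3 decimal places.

0.154

Mean z̄ = (57 + 51 + 55 + 52 + 54 + 51 + 57 + 53 + 52 + 48 + 43)/11 = 52.0909
Numerator Σ_{t=1}^{9}(z_t−z̄)(z_{t+2}−z̄) = 25.0744
Denominator Σ(z_t−z̄)² = 162.9091
r_2 = 25.0744 / 162.9091 = 0.154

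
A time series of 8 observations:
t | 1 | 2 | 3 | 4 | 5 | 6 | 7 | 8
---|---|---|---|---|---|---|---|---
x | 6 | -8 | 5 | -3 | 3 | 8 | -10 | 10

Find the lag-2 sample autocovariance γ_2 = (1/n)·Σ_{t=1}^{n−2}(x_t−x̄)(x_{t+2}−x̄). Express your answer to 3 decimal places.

Mean x̄ = (6 − 8 + 5 − 3 + 3 + 8 − 10 + 10)/8 = 1.3750
Deviations: 4.6250, -9.3750, 3.6250, -4.3750, 1.6250, 6.6250, -11.3750, 8.6250
Σ_{t=1}^{6}(x_t−x̄)(x_{t+2}−x̄) = 73.3438
γ_2 = 73.3438 / 8 = 9.168

9.168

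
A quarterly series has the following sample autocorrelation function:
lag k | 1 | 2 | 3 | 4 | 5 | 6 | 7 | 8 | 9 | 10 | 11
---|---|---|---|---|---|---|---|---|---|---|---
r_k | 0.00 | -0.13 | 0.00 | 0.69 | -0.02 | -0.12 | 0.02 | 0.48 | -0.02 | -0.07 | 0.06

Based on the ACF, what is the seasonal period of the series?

The largest autocorrelation is r_4 = 0.69, with a weaker echo at lag 8 (0.48); the remaining lags stay at or below 0.06.
The dominant spike at lag 4 indicates a seasonal period of 4.

4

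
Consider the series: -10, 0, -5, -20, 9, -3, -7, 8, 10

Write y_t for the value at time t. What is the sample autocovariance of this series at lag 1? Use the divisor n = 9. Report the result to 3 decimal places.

-11.333

Mean ȳ = (-10 + 0 − 5 − 20 + 9 − 3 − 7 + 8 + 10)/9 = -2.0000
Σ_{t=1}^{8}(y_t−ȳ)(y_{t+1}−ȳ) = -102.0000
γ_1 = -102.0000 / 9 = -11.333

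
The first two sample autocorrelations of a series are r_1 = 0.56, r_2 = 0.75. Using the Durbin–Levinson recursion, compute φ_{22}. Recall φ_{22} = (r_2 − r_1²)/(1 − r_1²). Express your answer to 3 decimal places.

φ_{22} = (r_2 − r_1²) / (1 − r_1²)
r_1² = (0.56)² = 0.3136
Numerator = 0.75 − 0.3136 = 0.4364; denominator = 1 − 0.3136 = 0.6864
φ_{22} = 0.4364 / 0.6864 = 0.636

0.636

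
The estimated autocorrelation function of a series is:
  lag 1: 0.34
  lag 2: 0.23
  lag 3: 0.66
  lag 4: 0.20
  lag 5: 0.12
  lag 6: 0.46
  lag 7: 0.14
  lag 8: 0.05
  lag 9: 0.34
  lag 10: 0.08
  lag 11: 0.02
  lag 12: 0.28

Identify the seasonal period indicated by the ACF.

3

The largest autocorrelation is r_3 = 0.66, with a weaker echo at lag 6 (0.46); the remaining lags stay at or below 0.34. The elevated value at lag 1 (0.34), dropping to 0.23 at lag 2, reflects decaying short-term dependence rather than seasonality.
The dominant spike at lag 3 indicates a seasonal period of 3.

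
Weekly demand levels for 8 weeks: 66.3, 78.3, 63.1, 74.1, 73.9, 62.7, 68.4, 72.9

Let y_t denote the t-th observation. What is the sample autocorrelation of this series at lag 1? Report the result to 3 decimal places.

Mean ȳ = (66.3 + 78.3 + 63.1 + 74.1 + 73.9 + 62.7 + 68.4 + 72.9)/8 = 69.9625
Deviations from mean: -3.6625, 8.3375, -6.8625, 4.1375, 3.9375, -7.2625, -1.5625, 2.9375
Σ(y_t−ȳ)(y_{t+1}−ȳ) = (-30.5361) + (-57.2161) + (-28.3936) + (16.2914) + (-28.5961) + (11.3477) + (-4.5898) = -121.6927
Denominator Σ(y_t−ȳ)² = 226.4588
r_1 = -121.6927 / 226.4588 = -0.537

-0.537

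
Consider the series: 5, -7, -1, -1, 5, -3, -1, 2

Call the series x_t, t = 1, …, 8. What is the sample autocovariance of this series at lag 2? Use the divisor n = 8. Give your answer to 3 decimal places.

-1.379

Mean x̄ = (5 − 7 − 1 − 1 + 5 − 3 − 1 + 2)/8 = -0.1250
Deviations: 5.1250, -6.8750, -0.8750, -0.8750, 5.1250, -2.8750, -0.8750, 2.1250
Σ_{t=1}^{6}(x_t−x̄)(x_{t+2}−x̄) = -11.0313
γ_2 = -11.0313 / 8 = -1.379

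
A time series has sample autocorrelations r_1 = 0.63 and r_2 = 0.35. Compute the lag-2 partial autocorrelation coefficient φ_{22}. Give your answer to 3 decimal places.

φ_{22} = (r_2 − r_1²) / (1 − r_1²)
r_1² = (0.63)² = 0.3969
Numerator = 0.35 − 0.3969 = -0.0469; denominator = 1 − 0.3969 = 0.6031
φ_{22} = -0.0469 / 0.6031 = -0.078

-0.078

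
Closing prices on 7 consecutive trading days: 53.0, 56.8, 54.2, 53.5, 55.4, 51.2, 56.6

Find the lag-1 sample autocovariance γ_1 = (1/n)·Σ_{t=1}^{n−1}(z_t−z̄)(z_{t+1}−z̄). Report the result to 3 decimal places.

Mean z̄ = (53.0 + 56.8 + 54.2 + 53.5 + 55.4 + 51.2 + 56.6)/7 = 54.3857
Σ_{t=1}^{6}(z_t−z̄)(z_{t+1}−z̄) = -14.8131
γ_1 = -14.8131 / 7 = -2.116

-2.116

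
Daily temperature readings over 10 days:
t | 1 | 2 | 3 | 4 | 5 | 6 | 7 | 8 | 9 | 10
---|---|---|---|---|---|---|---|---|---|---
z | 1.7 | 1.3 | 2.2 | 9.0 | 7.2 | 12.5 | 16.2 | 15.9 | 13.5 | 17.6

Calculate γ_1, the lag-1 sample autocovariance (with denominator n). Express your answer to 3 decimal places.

Mean z̄ = (1.7 + 1.3 + 2.2 + 9.0 + 7.2 + 12.5 + 16.2 + 15.9 + 13.5 + 17.6)/10 = 9.7100
Σ_{t=1}^{9}(z_t−z̄)(z_{t+1}−z̄) = 242.2779
γ_1 = 242.2779 / 10 = 24.228

24.228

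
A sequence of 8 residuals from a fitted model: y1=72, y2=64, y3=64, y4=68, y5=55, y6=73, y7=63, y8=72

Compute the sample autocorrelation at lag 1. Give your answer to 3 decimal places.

Mean ȳ = (72 + 64 + 64 + 68 + 55 + 73 + 63 + 72)/8 = 66.3750
Deviations from mean: 5.6250, -2.3750, -2.3750, 1.6250, -11.3750, 6.6250, -3.3750, 5.6250
Numerator Σ_{t=1}^{7}(y_t−ȳ)(y_{t+1}−ȳ) = -146.7656
Denominator Σ(y_t−ȳ)² = 261.8750
r_1 = -146.7656 / 261.8750 = -0.560

-0.560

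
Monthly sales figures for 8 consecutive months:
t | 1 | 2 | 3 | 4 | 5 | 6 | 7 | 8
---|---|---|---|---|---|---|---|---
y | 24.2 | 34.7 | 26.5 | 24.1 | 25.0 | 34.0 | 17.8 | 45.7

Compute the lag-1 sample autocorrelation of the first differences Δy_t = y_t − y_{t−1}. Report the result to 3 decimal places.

-0.497

First differences Δy: 10.5, -8.2, -2.4, 0.9, 9.0, -16.2, 27.9
Mean of differences = 3.0714
Numerator Σ(Δy_t−Δȳ)(Δy_{t+1}−Δȳ) = -615.7865
Denominator Σ(Δy_t−Δȳ)² = 1239.8743
r_1(Δy) = -615.7865 / 1239.8743 = -0.497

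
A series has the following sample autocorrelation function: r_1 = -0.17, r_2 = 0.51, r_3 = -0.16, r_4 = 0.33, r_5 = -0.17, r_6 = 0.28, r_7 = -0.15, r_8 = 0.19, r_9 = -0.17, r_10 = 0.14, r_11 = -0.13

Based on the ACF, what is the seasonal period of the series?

The largest autocorrelation is r_2 = 0.51, with weaker echoes at lags 4 (0.33), 6 (0.28) and 8 (0.19); the remaining lags stay at or below 0.14.
The dominant spike at lag 2 indicates a seasonal period of 2.

2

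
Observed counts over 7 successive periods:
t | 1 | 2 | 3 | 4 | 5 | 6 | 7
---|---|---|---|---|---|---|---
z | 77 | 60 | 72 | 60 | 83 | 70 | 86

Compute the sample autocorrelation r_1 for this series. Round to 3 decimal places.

Mean z̄ = (77 + 60 + 72 + 60 + 83 + 70 + 86)/7 = 72.5714
Deviations from mean: 4.4286, -12.5714, -0.5714, -12.5714, 10.4286, -2.5714, 13.4286
Σ(z_t−z̄)(z_{t+1}−z̄) = (-55.6735) + (7.1837) + (7.1837) + (-131.1020) + (-26.8163) + (-34.5306) = -233.7551
Denominator Σ(z_t−z̄)² = 631.7143
r_1 = -233.7551 / 631.7143 = -0.370

-0.370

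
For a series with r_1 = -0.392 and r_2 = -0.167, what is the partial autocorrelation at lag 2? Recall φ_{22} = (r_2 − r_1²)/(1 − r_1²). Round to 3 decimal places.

-0.379

φ_{22} = (r_2 − r_1²) / (1 − r_1²)
r_1² = (-0.392)² = 0.153664
Numerator = -0.167 − 0.1537 = -0.3207; denominator = 1 − 0.1537 = 0.8463
φ_{22} = -0.3207 / 0.8463 = -0.379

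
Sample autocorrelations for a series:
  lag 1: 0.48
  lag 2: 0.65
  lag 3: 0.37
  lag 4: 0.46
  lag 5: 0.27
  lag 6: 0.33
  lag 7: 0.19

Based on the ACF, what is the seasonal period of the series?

The largest autocorrelation is r_2 = 0.65; the remaining lags stay at or below 0.48.
The dominant spike at lag 2 indicates a seasonal period of 2.

2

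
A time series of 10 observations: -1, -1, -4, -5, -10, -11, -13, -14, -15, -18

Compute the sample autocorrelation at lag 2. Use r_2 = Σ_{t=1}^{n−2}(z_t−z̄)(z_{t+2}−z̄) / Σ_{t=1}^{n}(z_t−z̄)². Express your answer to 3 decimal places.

Mean z̄ = (-1 − 1 − 4 − 5 − 10 − 11 − 13 − 14 − 15 − 18)/10 = -9.2000
Numerator Σ_{t=1}^{8}(z_t−z̄)(z_{t+2}−z̄) = 141.3200
Denominator Σ(z_t−z̄)² = 331.6000
r_2 = 141.3200 / 331.6000 = 0.426

0.426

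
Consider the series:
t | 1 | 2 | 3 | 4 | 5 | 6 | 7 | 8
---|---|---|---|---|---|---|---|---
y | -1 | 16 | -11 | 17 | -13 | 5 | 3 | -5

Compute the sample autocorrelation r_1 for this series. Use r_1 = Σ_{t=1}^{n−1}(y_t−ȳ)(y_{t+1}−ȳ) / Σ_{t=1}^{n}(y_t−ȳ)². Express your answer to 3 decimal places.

Mean ȳ = (-1 + 16 − 11 + 17 − 13 + 5 + 3 − 5)/8 = 1.3750
Deviations from mean: -2.3750, 14.6250, -12.3750, 15.6250, -14.3750, 3.6250, 1.6250, -6.3750
Numerator Σ_{t=1}^{7}(y_t−ȳ)(y_{t+1}−ȳ) = -690.2656
Denominator Σ(y_t−ȳ)² = 879.8750
r_1 = -690.2656 / 879.8750 = -0.785

-0.785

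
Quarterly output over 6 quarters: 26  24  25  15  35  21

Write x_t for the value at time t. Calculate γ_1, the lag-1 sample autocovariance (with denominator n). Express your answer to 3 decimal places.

Mean x̄ = (26 + 24 + 25 + 15 + 35 + 21)/6 = 24.3333
Σ_{t=1}^{5}(x_t−x̄)(x_{t+1}−x̄) = -142.1111
γ_1 = -142.1111 / 6 = -23.685

-23.685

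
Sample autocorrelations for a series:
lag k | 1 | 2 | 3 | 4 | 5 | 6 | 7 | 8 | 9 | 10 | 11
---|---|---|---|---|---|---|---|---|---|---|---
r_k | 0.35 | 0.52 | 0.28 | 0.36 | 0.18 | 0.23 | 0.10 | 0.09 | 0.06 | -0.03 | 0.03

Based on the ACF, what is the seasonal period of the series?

2

The largest autocorrelation is r_2 = 0.52, with a weaker echo at lag 4 (0.36); the remaining lags stay at or below 0.35.
The dominant spike at lag 2 indicates a seasonal period of 2.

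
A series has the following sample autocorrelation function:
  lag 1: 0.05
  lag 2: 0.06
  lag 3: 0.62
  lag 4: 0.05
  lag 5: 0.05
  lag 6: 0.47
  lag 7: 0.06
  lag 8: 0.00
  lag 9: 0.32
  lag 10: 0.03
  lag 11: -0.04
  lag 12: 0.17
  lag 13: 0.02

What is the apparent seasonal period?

The largest autocorrelation is r_3 = 0.62, with weaker echoes at lags 6 (0.47), 9 (0.32) and 12 (0.17); the remaining lags stay at or below 0.06.
The dominant spike at lag 3 indicates a seasonal period of 3.

3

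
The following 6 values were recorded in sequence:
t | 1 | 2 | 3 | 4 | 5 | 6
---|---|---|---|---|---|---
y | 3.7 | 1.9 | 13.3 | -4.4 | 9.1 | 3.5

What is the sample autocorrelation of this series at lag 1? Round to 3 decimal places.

-0.777

Mean ȳ = (3.7 + 1.9 + 13.3 − 4.4 + 9.1 + 3.5)/6 = 4.5167
Deviations from mean: -0.8167, -2.6167, 8.7833, -8.9167, 4.5833, -1.0167
Numerator Σ_{t=1}^{5}(y_t−ȳ)(y_{t+1}−ȳ) = -144.6919
Denominator Σ(y_t−ȳ)² = 186.2083
r_1 = -144.6919 / 186.2083 = -0.777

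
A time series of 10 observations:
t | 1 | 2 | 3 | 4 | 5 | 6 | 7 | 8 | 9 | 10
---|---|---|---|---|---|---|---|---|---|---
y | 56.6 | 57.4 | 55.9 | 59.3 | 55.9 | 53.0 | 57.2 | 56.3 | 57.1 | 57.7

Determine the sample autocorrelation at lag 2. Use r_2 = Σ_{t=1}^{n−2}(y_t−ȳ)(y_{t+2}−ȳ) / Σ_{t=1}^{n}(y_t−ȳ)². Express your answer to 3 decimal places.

Mean ȳ = (56.6 + 57.4 + 55.9 + 59.3 + 55.9 + 53.0 + 57.2 + 56.3 + 57.1 + 57.7)/10 = 56.6400
Numerator Σ_{t=1}^{8}(y_t−ȳ)(y_{t+2}−ȳ) = -6.3632
Denominator Σ(y_t−ȳ)² = 23.7640
r_2 = -6.3632 / 23.7640 = -0.268

-0.268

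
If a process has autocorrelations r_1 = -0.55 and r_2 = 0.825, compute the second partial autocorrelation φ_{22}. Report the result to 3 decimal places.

0.749

φ_{22} = (r_2 − r_1²) / (1 − r_1²)
r_1² = (-0.55)² = 0.3025
Numerator = 0.825 − 0.3025 = 0.5225; denominator = 1 − 0.3025 = 0.6975
φ_{22} = 0.5225 / 0.6975 = 0.749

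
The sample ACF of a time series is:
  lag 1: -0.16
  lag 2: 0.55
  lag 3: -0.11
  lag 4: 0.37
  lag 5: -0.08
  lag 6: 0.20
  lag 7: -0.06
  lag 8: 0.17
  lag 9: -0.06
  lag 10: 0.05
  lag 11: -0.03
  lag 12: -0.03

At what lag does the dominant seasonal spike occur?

2

The largest autocorrelation is r_2 = 0.55, with weaker echoes at lags 4 (0.37), 6 (0.20) and 8 (0.17); the remaining lags stay at or below 0.05.
The dominant spike at lag 2 indicates a seasonal period of 2.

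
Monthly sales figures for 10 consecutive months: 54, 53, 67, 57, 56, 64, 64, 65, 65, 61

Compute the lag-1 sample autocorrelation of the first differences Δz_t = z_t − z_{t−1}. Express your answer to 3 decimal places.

-0.434

First differences Δz: -1, 14, -10, -1, 8, 0, 1, 0, -4
Mean of differences = 0.7778
Numerator Σ(Δz_t−Δz̄)(Δz_{t+1}−Δz̄) = -161.9383
Denominator Σ(Δz_t−Δz̄)² = 373.5556
r_1(Δz) = -161.9383 / 373.5556 = -0.434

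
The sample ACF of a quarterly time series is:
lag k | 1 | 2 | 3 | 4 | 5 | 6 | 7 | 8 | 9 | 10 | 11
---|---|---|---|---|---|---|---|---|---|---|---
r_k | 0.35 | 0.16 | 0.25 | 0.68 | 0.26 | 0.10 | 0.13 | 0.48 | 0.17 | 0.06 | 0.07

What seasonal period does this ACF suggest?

The largest autocorrelation is r_4 = 0.68, with a weaker echo at lag 8 (0.48); the remaining lags stay at or below 0.35. The elevated value at lag 1 (0.35), dropping to 0.16 at lag 2, reflects decaying short-term dependence rather than seasonality.
The dominant spike at lag 4 indicates a seasonal period of 4.

4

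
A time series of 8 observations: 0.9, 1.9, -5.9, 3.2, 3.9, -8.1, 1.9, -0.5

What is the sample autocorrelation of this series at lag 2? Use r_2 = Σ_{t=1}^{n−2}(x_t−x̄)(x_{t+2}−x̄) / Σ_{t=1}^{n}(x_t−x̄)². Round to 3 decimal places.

-0.295

Mean x̄ = (0.9 + 1.9 − 5.9 + 3.2 + 3.9 − 8.1 + 1.9 − 0.5)/8 = -0.3375
Deviations from mean: 1.2375, 2.2375, -5.5625, 3.5375, 4.2375, -7.7625, 2.2375, -0.1625
Numerator Σ_{t=1}^{6}(x_t−x̄)(x_{t+2}−x̄) = -39.2566
Denominator Σ(x_t−x̄)² = 133.2388
r_2 = -39.2566 / 133.2388 = -0.295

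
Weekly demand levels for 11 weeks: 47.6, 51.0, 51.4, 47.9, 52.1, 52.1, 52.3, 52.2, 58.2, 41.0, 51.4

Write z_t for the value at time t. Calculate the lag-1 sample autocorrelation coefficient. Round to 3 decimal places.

-0.384

Mean z̄ = (47.6 + 51.0 + 51.4 + 47.9 + 52.1 + 52.1 + 52.3 + 52.2 + 58.2 + 41.0 + 51.4)/11 = 50.6545
Numerator Σ_{t=1}^{10}(z_t−z̄)(z_{t+1}−z̄) = -68.2057
Denominator Σ(z_t−z̄)² = 177.5673
r_1 = -68.2057 / 177.5673 = -0.384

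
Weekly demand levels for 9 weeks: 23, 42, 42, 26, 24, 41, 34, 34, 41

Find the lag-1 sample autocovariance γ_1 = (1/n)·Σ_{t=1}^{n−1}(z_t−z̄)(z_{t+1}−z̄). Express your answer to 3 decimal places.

-8.730

Mean z̄ = (23 + 42 + 42 + 26 + 24 + 41 + 34 + 34 + 41)/9 = 34.1111
Σ_{t=1}^{8}(z_t−z̄)(z_{t+1}−z̄) = -78.5679
γ_1 = -78.5679 / 9 = -8.730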